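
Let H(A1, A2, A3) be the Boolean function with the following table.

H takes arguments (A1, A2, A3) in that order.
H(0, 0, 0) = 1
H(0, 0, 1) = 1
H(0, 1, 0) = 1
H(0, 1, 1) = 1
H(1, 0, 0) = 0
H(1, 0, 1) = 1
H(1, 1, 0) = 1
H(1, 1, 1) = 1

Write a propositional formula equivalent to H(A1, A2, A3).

H is 0 on exactly one input, (1,0,0), whose minterm is A1·¬A2·¬A3. So H is the negation of that single conjunction.

H(A1, A2, A3) = ¬((A1 ∧ ¬A2) ∧ ¬A3)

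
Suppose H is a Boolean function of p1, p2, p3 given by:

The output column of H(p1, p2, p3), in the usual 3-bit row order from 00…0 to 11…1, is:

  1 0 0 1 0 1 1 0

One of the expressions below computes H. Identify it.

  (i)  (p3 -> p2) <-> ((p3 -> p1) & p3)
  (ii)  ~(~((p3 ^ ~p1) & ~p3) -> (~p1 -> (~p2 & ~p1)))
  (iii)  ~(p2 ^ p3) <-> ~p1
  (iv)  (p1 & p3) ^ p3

iii

(i) disagrees with H on (0,0,0) (formula → 0, table → 1); rule it out.
(ii) disagrees with H on (0,0,0) (formula → 0, table → 1); rule it out.
(iv) disagrees with H on (0,0,0) (formula → 0, table → 1); rule it out.
Only (iii) survives; checking it on all 8 rows confirms it matches H.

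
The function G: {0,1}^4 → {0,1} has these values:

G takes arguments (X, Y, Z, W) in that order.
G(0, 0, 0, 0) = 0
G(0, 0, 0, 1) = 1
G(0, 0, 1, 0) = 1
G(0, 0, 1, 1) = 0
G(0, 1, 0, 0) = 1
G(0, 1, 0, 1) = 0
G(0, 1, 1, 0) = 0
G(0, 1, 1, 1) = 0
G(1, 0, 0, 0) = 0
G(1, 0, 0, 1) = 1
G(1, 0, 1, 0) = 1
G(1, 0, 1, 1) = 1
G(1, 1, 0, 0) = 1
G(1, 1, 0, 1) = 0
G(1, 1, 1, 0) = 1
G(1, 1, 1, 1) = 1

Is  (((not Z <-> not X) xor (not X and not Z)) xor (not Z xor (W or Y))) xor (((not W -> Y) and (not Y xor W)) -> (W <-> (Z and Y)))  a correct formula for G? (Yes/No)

No

Test each input against both G and the formula:
  X=0, Y=0, Z=0, W=0: formula gives 0, G = 0 ✓
  X=0, Y=0, Z=0, W=1: formula gives 1, G = 1 ✓
  X=0, Y=0, Z=1, W=0: formula gives 1, G = 1 ✓
  X=0, Y=0, Z=1, W=1: formula gives 0, G = 0 ✓
  …
  X=1, Y=0, Z=1, W=0: formula gives 0, but G = 1 ✗
A single disagreement suffices: at (1,0,1,0) they differ, so the formula does not compute G.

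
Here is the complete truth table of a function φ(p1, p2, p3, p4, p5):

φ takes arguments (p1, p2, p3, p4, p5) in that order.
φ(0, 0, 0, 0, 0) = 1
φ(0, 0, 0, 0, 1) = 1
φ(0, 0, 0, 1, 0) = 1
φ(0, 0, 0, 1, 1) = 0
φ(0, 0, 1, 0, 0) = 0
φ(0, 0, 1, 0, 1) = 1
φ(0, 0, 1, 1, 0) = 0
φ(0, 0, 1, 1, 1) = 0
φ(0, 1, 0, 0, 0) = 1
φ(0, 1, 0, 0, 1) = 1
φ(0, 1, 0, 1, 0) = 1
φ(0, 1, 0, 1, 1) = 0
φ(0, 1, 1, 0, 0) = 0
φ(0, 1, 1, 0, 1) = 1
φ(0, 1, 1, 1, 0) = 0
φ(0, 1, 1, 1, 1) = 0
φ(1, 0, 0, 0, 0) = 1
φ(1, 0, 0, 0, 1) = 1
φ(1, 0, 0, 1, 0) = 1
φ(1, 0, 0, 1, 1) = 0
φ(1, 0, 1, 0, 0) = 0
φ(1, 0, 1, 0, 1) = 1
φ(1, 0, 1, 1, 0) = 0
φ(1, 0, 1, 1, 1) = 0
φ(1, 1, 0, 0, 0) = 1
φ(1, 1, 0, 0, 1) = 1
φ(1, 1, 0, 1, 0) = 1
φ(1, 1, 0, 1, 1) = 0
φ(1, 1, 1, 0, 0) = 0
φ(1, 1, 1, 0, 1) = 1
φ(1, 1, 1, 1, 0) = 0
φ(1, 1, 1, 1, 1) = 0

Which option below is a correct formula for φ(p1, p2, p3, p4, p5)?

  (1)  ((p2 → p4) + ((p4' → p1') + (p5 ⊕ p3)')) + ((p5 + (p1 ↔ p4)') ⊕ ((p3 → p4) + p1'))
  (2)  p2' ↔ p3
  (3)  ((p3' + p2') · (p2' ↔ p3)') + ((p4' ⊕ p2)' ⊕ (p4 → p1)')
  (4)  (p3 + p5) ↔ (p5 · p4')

4

(1): at (0,0,0,1,1) it gives 1, but φ = 0 — eliminated.
(2): at (0,0,0,0,0) it gives 0, but φ = 1 — eliminated.
(3): at (0,0,0,1,1) it gives 1, but φ = 0 — eliminated.
Only (4) survives; checking it on all 32 rows confirms it matches φ.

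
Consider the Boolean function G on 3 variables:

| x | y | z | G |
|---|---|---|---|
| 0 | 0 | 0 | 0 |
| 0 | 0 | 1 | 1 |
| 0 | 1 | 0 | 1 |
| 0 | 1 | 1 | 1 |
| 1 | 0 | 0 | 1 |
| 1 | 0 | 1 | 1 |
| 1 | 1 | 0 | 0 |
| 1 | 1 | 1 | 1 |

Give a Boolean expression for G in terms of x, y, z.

G(x, y, z) = ~(((~x & ~y) & ~z) | ((x & y) & ~z))

There are just 2 zero rows: (0,0,0), (1,1,0). Their minterms are ¬x·¬y·¬z, x·y·¬z; the OR of those covers precisely the 0-outputs, and negating it yields G.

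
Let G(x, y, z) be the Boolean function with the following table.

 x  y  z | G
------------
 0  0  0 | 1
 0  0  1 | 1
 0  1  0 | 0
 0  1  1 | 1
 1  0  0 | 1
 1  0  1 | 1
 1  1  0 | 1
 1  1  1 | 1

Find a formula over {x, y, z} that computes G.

G(x, y, z) = not ((not x and y) and not z)

G is 0 on exactly one input, (0,1,0), whose minterm is ¬x·y·¬z. So G is the negation of that single conjunction.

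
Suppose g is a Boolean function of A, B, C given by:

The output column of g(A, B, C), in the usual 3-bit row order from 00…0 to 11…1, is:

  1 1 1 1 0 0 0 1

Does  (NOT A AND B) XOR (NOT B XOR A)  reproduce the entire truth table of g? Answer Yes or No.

Test each input against both g and the formula:
  A=0, B=0, C=0: formula gives 1, g = 1 ✓
  A=0, B=0, C=1: formula gives 1, g = 1 ✓
  A=0, B=1, C=0: formula gives 1, g = 1 ✓
  A=0, B=1, C=1: formula gives 1, g = 1 ✓
  A=1, B=0, C=0: formula gives 0, g = 0 ✓
  …
  A=1, B=1, C=0: formula gives 1, but g = 0 ✗
Since they disagree at (1,1,0), the expression is not a correct formula for g.

No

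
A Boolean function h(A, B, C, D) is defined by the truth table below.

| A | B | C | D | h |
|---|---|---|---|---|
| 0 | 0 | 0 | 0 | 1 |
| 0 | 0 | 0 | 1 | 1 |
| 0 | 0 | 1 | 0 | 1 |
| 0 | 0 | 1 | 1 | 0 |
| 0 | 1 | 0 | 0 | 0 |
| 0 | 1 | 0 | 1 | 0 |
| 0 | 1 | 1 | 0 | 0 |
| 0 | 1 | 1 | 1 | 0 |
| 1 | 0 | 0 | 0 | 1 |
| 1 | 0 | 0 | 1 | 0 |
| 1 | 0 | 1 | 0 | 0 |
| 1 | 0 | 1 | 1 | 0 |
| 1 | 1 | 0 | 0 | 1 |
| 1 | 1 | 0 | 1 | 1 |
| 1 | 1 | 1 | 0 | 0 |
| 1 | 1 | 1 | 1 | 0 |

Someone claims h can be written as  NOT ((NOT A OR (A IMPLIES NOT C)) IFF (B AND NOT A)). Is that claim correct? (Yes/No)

Test each input against both h and the formula:
  A=0, B=0, C=0, D=0: formula gives 1, h = 1 ✓
  A=0, B=0, C=0, D=1: formula gives 1, h = 1 ✓
  A=0, B=0, C=1, D=0: formula gives 1, h = 1 ✓
  A=0, B=0, C=1, D=1: formula gives 1, but h = 0 ✗
Row (0,0,1,1) is a counterexample, so the formula is not equivalent to h.

No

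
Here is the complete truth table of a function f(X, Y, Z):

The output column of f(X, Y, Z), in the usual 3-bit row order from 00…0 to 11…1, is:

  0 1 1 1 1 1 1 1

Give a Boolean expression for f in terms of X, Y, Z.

f(X, Y, Z) = (X + Y) + Z

The output is 1 whenever at least one input is 1 — the OR of all inputs.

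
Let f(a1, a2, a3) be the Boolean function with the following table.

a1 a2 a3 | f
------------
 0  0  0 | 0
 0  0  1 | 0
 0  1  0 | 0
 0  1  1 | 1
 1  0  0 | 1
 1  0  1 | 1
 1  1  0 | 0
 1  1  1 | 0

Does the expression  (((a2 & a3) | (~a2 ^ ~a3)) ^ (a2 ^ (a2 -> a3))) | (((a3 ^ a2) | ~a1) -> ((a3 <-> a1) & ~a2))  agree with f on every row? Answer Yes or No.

Check the formula against f row by row:
  a1=0, a2=0, a3=0: formula gives 1, but f = 0 ✗
A single disagreement suffices: at (0,0,0) they differ, so the formula does not compute f.

No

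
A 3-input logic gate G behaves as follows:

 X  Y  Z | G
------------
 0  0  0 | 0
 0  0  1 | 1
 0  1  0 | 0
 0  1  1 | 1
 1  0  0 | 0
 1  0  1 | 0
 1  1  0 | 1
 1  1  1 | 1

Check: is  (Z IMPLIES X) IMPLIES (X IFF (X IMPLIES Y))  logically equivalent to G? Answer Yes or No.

Yes

Check the formula against G row by row:
  X=0, Y=0, Z=0: formula gives 0, G = 0 ✓
  X=0, Y=0, Z=1: formula gives 1, G = 1 ✓
  X=0, Y=1, Z=0: formula gives 0, G = 0 ✓
  X=0, Y=1, Z=1: formula gives 1, G = 1 ✓
  X=1, Y=0, Z=0: formula gives 0, G = 0 ✓
  … (the remaining 3 rows also agree.)
No disagreement on any input; they are logically equivalent.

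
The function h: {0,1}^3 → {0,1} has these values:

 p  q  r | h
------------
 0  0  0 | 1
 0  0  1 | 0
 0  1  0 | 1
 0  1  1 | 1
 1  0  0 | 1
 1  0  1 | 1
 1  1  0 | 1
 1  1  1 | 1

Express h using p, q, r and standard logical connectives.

h is 0 on exactly one input, (0,0,1), whose minterm is ¬p·¬q·r. So h is the negation of that single conjunction.

h(p, q, r) = NOT ((NOT p AND NOT q) AND r)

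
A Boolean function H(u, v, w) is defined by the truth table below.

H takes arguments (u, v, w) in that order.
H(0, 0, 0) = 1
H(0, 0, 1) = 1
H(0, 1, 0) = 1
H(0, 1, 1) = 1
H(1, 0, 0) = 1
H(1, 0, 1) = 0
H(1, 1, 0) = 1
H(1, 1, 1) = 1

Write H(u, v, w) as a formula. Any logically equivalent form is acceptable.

Only row (1,0,1) gives 0. So H is 1 everywhere except there — the complement of the minterm u·¬v·w.

H(u, v, w) = NOT ((u AND NOT v) AND w)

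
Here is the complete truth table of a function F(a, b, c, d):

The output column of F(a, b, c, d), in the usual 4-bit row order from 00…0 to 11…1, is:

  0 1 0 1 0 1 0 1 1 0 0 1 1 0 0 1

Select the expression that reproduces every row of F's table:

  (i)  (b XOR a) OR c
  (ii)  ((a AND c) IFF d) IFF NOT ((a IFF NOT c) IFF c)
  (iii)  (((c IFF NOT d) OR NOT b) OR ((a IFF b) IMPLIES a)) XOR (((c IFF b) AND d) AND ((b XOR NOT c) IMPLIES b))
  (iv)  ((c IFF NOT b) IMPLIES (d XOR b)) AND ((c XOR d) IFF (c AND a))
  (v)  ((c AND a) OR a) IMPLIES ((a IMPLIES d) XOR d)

ii

(i) disagrees with F on (0,0,0,1) (formula → 0, table → 1); rule it out.
(iii) disagrees with F on (0,0,0,0) (formula → 1, table → 0); rule it out.
(iv) disagrees with F on (0,0,0,0) (formula → 1, table → 0); rule it out.
(v) disagrees with F on (0,0,0,0) (formula → 1, table → 0); rule it out.
That leaves (ii). Evaluating it on every row reproduces the table of F exactly.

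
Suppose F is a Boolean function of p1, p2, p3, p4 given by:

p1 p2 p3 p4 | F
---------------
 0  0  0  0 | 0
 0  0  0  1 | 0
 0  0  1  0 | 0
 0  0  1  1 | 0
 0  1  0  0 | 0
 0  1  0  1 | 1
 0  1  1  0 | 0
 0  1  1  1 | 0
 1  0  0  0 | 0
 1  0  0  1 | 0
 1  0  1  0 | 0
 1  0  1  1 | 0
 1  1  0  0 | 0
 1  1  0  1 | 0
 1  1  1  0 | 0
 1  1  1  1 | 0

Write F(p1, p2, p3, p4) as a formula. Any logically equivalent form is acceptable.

F(p1, p2, p3, p4) = ((NOT p1 AND p2) AND NOT p3) AND p4

F is 1 on exactly one input, (0,1,0,1), whose minterm is ¬p1·p2·¬p3·p4. So F is just that conjunction.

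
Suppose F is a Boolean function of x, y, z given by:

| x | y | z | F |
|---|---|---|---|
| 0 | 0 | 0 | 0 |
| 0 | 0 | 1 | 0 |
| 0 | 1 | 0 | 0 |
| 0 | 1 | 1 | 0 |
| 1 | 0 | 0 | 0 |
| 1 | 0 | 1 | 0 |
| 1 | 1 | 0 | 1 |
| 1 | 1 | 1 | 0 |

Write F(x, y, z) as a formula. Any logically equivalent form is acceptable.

F(x, y, z) = (x AND y) AND NOT z

F is 1 on exactly one input, (1,1,0), whose minterm is x·y·¬z. So F is just that conjunction.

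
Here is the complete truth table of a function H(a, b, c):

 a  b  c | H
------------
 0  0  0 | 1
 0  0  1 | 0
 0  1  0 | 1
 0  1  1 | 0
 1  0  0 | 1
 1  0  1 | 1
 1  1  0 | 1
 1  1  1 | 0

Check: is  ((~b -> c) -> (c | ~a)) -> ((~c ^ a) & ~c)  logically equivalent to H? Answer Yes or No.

Evaluate ((~b -> c) -> (c | ~a)) -> ((~c ^ a) & ~c) on each row and compare to H:
  a=0, b=0, c=0: formula gives 1, H = 1 ✓
  a=0, b=0, c=1: formula gives 0, H = 0 ✓
  a=0, b=1, c=0: formula gives 1, H = 1 ✓
  a=0, b=1, c=1: formula gives 0, H = 0 ✓
  a=1, b=0, c=0: formula gives 0, but H = 1 ✗
Row (1,0,0) is a counterexample, so the formula is not equivalent to H.

No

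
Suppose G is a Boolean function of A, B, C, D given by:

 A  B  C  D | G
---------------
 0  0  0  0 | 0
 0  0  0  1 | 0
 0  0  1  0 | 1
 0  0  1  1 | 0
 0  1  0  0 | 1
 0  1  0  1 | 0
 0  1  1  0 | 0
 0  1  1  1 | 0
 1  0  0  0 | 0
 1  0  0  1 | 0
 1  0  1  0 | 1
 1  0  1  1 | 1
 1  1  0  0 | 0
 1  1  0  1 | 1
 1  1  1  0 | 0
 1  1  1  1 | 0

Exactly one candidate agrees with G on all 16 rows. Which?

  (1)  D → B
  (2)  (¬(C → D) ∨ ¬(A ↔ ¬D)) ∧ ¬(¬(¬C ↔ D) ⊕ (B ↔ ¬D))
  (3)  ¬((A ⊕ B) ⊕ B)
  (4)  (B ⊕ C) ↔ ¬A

(1): at (0,0,0,0) it gives 1, but G = 0 — eliminated.
(3): at (0,0,0,0) it gives 1, but G = 0 — eliminated.
(4): at (0,0,1,1) it gives 1, but G = 0 — eliminated.
That leaves (2). Evaluating it on every row reproduces the table of G exactly.

2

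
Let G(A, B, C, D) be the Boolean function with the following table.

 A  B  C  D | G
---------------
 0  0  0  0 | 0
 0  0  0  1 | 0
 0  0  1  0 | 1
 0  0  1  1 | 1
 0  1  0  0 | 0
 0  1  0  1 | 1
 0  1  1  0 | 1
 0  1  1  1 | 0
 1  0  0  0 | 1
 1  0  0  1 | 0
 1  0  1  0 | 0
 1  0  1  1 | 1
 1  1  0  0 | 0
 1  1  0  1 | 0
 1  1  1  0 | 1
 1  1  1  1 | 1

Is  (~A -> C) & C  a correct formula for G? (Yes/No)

No

Check the formula against G row by row:
  A=0, B=0, C=0, D=0: formula gives 0, G = 0 ✓
  A=0, B=0, C=0, D=1: formula gives 0, G = 0 ✓
  A=0, B=0, C=1, D=0: formula gives 1, G = 1 ✓
  A=0, B=0, C=1, D=1: formula gives 1, G = 1 ✓
  …
  A=0, B=1, C=0, D=1: formula gives 0, but G = 1 ✗
Since they disagree at (0,1,0,1), the expression is not a correct formula for G.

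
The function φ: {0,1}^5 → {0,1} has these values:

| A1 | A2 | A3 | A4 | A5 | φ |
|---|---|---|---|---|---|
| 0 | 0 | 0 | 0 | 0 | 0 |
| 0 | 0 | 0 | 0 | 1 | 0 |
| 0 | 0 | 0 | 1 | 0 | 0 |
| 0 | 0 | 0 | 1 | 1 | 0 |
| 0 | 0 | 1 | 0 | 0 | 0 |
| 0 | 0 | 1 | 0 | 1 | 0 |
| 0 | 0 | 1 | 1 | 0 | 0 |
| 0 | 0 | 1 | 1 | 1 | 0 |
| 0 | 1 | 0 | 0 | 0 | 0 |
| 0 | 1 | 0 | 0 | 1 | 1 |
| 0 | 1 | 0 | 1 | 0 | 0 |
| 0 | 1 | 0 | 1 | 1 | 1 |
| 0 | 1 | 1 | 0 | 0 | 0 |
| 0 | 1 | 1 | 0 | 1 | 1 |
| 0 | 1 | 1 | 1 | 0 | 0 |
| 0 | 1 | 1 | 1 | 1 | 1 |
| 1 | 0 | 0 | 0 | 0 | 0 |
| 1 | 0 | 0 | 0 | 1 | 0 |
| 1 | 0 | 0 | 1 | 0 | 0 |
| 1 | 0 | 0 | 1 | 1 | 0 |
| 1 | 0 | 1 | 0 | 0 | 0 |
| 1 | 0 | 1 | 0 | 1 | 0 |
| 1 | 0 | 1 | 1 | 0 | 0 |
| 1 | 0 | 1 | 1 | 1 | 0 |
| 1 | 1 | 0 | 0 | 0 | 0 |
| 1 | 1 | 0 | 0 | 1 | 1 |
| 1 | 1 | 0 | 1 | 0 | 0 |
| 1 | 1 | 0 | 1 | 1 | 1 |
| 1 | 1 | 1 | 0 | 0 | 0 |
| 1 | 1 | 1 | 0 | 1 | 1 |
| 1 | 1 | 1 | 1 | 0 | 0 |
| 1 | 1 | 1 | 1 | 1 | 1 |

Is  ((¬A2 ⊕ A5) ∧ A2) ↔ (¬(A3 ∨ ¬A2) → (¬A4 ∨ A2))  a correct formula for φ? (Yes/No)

Yes

Evaluate ((¬A2 ⊕ A5) ∧ A2) ↔ (¬(A3 ∨ ¬A2) → (¬A4 ∨ A2)) on each row and compare to φ:
  A1=0, A2=0, A3=0, A4=0, A5=0: formula gives 0, φ = 0 ✓
  A1=0, A2=0, A3=0, A4=0, A5=1: formula gives 0, φ = 0 ✓
  A1=0, A2=0, A3=0, A4=1, A5=0: formula gives 0, φ = 0 ✓
  A1=0, A2=0, A3=0, A4=1, A5=1: formula gives 0, φ = 0 ✓
  … (the remaining 28 rows also agree.)
Every row agrees, so the formula is equivalent.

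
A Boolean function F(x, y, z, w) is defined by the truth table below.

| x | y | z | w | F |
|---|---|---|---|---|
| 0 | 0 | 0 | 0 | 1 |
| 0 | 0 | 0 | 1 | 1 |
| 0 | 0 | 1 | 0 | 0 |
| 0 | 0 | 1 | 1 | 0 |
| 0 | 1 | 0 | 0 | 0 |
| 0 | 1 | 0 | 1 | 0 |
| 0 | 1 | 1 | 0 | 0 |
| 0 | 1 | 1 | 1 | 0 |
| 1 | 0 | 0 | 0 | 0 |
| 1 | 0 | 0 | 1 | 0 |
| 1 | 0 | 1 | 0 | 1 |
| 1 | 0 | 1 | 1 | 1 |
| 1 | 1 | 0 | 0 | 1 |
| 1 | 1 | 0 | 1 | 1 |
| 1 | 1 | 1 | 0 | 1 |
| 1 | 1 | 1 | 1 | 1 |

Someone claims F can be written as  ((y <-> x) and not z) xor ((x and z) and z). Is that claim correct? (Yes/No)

Check the formula against F row by row:
  x=0, y=0, z=0, w=0: formula gives 1, F = 1 ✓
  x=0, y=0, z=0, w=1: formula gives 1, F = 1 ✓
  x=0, y=0, z=1, w=0: formula gives 0, F = 0 ✓
  x=0, y=0, z=1, w=1: formula gives 0, F = 0 ✓
  … (the remaining 12 rows also agree.)
No disagreement on any input; they are logically equivalent.

Yes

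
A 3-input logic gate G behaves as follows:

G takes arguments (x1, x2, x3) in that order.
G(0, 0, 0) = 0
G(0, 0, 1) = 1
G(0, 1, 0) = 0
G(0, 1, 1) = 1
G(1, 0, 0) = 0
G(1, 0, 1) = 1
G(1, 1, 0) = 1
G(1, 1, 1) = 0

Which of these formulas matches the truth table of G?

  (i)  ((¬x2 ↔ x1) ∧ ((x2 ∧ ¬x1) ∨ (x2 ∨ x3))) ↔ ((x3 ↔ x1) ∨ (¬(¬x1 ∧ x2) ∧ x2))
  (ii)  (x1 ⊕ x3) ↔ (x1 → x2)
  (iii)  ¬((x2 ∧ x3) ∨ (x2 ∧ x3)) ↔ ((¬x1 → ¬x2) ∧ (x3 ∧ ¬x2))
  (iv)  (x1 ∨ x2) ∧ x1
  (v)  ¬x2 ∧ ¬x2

ii

(i) disagrees with G on (0,1,0) (formula → 1, table → 0); rule it out.
(iii) disagrees with G on (1,1,0) (formula → 0, table → 1); rule it out.
(iv) disagrees with G on (0,0,1) (formula → 0, table → 1); rule it out.
(v) disagrees with G on (0,0,0) (formula → 1, table → 0); rule it out.
(ii) is the remaining candidate, and it agrees with G on all 8 inputs.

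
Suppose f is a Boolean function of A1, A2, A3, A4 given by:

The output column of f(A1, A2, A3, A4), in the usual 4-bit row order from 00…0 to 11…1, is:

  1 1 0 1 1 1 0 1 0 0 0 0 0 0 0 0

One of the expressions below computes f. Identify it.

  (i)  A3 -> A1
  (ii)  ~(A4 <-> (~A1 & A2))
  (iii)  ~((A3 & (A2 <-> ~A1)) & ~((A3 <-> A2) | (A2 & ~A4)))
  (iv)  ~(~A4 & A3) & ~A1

iv

(i) fails at (0,0,1,1): the formula yields 0, f is 1.
(ii) fails at (0,0,0,0): the formula yields 0, f is 1.
(iii) fails at (0,0,1,0): the formula yields 1, f is 0.
Only (iv) survives; checking it on all 16 rows confirms it matches f.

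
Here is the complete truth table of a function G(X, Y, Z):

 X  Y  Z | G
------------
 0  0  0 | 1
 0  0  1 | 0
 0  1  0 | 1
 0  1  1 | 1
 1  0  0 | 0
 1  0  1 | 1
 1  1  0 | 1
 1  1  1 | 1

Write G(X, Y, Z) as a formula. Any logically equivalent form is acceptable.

The 0-rows are (0,0,1), (1,0,0). Take each as a conjunction (¬X·¬Y·Z, X·¬Y·¬Z), form their disjunction, and complement — that gives a formula that is 1 everywhere G is.

G(X, Y, Z) = ~(((~X & ~Y) & Z) | ((X & ~Y) & ~Z))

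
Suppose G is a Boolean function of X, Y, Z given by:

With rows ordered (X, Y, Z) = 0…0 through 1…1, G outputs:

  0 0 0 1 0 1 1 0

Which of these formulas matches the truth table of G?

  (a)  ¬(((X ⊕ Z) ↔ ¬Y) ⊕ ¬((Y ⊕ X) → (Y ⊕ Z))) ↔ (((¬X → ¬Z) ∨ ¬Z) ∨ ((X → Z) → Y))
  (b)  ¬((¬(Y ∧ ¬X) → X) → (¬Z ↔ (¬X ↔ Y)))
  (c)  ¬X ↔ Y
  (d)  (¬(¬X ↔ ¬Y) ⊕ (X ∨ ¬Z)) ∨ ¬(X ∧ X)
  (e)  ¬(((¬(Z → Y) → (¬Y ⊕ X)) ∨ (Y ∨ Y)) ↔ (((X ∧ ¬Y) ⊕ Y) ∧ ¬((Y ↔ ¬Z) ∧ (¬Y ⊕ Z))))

b

(a) fails at (0,0,0): the formula yields 1, G is 0.
(c) fails at (0,1,0): the formula yields 1, G is 0.
(d) fails at (0,0,0): the formula yields 1, G is 0.
(e) fails at (0,0,0): the formula yields 1, G is 0.
Only (b) survives; checking it on all 8 rows confirms it matches G.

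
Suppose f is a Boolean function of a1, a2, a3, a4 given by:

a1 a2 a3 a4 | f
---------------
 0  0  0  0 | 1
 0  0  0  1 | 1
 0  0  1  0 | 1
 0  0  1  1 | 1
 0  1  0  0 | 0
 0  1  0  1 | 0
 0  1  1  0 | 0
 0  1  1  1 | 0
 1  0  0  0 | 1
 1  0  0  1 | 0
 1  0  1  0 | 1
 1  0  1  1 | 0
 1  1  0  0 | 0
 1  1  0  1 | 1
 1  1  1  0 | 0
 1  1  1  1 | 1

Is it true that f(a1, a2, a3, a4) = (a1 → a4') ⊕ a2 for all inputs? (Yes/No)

Yes

Check the formula against f row by row:
  a1=0, a2=0, a3=0, a4=0: formula gives 1, f = 1 ✓
  a1=0, a2=0, a3=0, a4=1: formula gives 1, f = 1 ✓
  a1=0, a2=0, a3=1, a4=0: formula gives 1, f = 1 ✓
  a1=0, a2=0, a3=1, a4=1: formula gives 1, f = 1 ✓
  … (the remaining 12 rows also agree.)
All 16 rows match — the expression computes f exactly.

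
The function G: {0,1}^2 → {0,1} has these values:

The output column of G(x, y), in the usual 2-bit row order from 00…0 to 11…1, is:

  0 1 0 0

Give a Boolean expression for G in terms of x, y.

G(x, y) = ~x & y

1 only at (0,1): NOT x AND y.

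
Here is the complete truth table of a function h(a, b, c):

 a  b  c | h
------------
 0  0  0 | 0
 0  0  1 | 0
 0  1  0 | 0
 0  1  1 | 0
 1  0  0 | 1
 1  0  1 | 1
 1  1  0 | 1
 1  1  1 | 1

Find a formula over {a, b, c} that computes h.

h(a, b, c) = a

The output simply equals a.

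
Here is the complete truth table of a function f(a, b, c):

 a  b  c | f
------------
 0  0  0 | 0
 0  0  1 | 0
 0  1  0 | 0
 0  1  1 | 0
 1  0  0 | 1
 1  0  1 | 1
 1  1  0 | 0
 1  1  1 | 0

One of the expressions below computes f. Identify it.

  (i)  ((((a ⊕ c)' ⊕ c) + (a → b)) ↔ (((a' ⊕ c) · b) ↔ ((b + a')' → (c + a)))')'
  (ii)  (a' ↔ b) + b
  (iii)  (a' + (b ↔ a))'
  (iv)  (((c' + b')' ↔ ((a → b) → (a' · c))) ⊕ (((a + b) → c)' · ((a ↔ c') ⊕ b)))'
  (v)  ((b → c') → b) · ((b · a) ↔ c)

(i) disagrees with f on (0,1,0) (formula → 1, table → 0); rule it out.
(ii) disagrees with f on (0,1,0) (formula → 1, table → 0); rule it out.
(iv) disagrees with f on (0,0,1) (formula → 1, table → 0); rule it out.
(v) disagrees with f on (0,1,0) (formula → 1, table → 0); rule it out.
(iii) is the remaining candidate, and it agrees with f on all 8 inputs.

iii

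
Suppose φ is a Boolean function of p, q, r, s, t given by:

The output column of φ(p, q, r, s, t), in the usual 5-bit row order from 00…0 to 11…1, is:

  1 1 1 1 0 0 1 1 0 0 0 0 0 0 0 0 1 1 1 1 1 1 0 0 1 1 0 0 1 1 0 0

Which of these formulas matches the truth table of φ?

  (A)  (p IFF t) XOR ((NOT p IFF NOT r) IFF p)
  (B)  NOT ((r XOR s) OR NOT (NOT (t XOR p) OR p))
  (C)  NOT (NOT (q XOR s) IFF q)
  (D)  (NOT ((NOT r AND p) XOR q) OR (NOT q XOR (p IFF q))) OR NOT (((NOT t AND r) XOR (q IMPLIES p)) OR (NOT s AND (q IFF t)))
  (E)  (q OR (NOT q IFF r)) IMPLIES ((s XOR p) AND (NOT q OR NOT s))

E

(A) disagrees with φ on (0,0,0,0,1) (formula → 0, table → 1); rule it out.
(B) disagrees with φ on (0,0,0,0,1) (formula → 0, table → 1); rule it out.
(C) disagrees with φ on (0,0,0,1,0) (formula → 0, table → 1); rule it out.
(D) disagrees with φ on (0,0,1,0,0) (formula → 1, table → 0); rule it out.
Only (E) survives; checking it on all 32 rows confirms it matches φ.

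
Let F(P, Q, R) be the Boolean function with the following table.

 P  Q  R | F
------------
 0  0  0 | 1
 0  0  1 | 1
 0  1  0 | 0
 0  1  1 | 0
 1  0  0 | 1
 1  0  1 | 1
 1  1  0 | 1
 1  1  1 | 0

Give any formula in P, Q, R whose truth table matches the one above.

The 0-rows are (0,1,0), (0,1,1), (1,1,1). Take each as a conjunction (¬P·Q·¬R, ¬P·Q·R, P·Q·R), form their disjunction, and complement — that gives a formula that is 1 everywhere F is.

F(P, Q, R) = NOT ((((NOT P AND Q) AND NOT R) OR ((NOT P AND Q) AND R)) OR ((P AND Q) AND R))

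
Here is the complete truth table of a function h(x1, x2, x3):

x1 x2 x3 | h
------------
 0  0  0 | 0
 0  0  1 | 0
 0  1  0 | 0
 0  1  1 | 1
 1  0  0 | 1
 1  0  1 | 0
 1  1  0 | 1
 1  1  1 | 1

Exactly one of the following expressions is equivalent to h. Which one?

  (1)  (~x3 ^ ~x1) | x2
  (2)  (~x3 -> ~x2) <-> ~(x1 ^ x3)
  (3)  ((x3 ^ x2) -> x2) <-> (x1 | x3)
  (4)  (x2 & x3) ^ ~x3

3

(1) fails at (0,0,1): the formula yields 1, h is 0.
(2) fails at (0,0,0): the formula yields 1, h is 0.
(4) fails at (0,0,0): the formula yields 1, h is 0.
That leaves (3). Evaluating it on every row reproduces the table of h exactly.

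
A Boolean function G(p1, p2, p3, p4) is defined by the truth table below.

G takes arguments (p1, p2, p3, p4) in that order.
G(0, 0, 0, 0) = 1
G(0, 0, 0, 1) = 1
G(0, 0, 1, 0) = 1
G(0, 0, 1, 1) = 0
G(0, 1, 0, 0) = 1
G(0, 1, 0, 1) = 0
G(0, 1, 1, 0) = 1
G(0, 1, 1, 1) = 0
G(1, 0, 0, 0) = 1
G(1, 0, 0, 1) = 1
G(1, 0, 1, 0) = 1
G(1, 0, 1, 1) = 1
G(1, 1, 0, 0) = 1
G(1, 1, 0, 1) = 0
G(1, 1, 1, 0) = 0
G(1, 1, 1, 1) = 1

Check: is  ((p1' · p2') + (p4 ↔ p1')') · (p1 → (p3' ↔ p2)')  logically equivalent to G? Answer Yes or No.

No

Evaluate ((p1' · p2') + (p4 ↔ p1')') · (p1 → (p3' ↔ p2)') on each row and compare to G:
  p1=0, p2=0, p3=0, p4=0: formula gives 1, G = 1 ✓
  p1=0, p2=0, p3=0, p4=1: formula gives 1, G = 1 ✓
  p1=0, p2=0, p3=1, p4=0: formula gives 1, G = 1 ✓
  p1=0, p2=0, p3=1, p4=1: formula gives 1, but G = 0 ✗
Since they disagree at (0,0,1,1), the expression is not a correct formula for G.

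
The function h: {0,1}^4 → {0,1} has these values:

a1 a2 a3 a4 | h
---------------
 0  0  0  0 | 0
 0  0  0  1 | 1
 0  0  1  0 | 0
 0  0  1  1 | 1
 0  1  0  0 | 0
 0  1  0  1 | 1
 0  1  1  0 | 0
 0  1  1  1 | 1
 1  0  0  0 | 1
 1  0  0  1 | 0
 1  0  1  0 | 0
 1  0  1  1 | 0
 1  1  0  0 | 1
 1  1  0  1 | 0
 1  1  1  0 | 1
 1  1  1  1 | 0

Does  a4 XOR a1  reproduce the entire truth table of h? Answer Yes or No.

Test each input against both h and the formula:
  a1=0, a2=0, a3=0, a4=0: formula gives 0, h = 0 ✓
  a1=0, a2=0, a3=0, a4=1: formula gives 1, h = 1 ✓
  a1=0, a2=0, a3=1, a4=0: formula gives 0, h = 0 ✓
  a1=0, a2=0, a3=1, a4=1: formula gives 1, h = 1 ✓
  …
  a1=1, a2=0, a3=1, a4=0: formula gives 1, but h = 0 ✗
A single disagreement suffices: at (1,0,1,0) they differ, so the formula does not compute h.

No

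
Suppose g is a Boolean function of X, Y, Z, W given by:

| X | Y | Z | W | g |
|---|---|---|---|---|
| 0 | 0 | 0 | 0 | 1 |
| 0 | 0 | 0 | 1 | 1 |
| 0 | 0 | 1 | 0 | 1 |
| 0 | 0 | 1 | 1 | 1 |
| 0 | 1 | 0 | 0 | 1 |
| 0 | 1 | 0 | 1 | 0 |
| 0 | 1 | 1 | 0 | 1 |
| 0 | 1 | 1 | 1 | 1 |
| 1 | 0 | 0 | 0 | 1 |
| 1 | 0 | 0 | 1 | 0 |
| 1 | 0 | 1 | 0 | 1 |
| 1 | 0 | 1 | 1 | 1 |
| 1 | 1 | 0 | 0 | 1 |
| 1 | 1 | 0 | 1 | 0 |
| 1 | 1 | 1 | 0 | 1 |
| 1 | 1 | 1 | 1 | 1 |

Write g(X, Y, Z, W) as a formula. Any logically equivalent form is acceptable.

g(X, Y, Z, W) = ¬(((((¬X ∧ Y) ∧ ¬Z) ∧ W) ∨ (((X ∧ ¬Y) ∧ ¬Z) ∧ W)) ∨ (((X ∧ Y) ∧ ¬Z) ∧ W))

g is 0 on only 3 rows — (0,1,0,1), (1,0,0,1), (1,1,0,1). Writing each as a minterm (¬X·Y·¬Z·W, X·¬Y·¬Z·W, X·Y·¬Z·W) and OR-ing them characterizes exactly where g=0, so g is the negation of that disjunction.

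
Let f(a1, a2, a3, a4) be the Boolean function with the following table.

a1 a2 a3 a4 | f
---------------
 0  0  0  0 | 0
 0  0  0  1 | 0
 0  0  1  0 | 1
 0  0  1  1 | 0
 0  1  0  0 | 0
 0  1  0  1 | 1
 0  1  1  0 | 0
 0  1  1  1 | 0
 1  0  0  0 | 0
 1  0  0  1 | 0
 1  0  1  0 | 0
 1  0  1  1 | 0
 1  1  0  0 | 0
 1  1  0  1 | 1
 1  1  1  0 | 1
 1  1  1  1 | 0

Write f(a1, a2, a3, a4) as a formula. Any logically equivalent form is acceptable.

f(a1, a2, a3, a4) = (((((¬a1 ∧ ¬a2) ∧ a3) ∧ ¬a4) ∨ (((¬a1 ∧ a2) ∧ ¬a3) ∧ a4)) ∨ (((a1 ∧ a2) ∧ ¬a3) ∧ a4)) ∨ (((a1 ∧ a2) ∧ a3) ∧ ¬a4)

Collect the rows where f=1 — (0,0,1,0), (0,1,0,1), (1,1,0,1), (1,1,1,0) — and write one minterm per row: ¬a1·¬a2·a3·¬a4, ¬a1·a2·¬a3·a4, a1·a2·¬a3·a4, a1·a2·a3·¬a4. Their union (logical OR) reproduces the table exactly.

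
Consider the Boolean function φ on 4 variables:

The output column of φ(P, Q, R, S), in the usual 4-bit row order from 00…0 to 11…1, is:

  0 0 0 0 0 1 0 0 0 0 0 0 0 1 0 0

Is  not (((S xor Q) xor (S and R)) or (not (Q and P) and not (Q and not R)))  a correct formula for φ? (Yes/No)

Check the formula against φ row by row:
  P=0, Q=0, R=0, S=0: formula gives 0, φ = 0 ✓
  P=0, Q=0, R=0, S=1: formula gives 0, φ = 0 ✓
  P=0, Q=0, R=1, S=0: formula gives 0, φ = 0 ✓
  P=0, Q=0, R=1, S=1: formula gives 0, φ = 0 ✓
  …and likewise for the remaining 12 rows.
Every row agrees, so the formula is equivalent.

Yes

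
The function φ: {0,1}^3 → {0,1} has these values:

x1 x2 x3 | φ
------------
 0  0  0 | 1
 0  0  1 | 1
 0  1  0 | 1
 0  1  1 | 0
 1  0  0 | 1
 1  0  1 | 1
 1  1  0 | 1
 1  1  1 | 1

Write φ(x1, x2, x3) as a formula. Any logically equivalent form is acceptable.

φ(x1, x2, x3) = ¬((¬x1 ∧ x2) ∧ x3)

φ is 0 on exactly one input, (0,1,1), whose minterm is ¬x1·x2·x3. So φ is the negation of that single conjunction.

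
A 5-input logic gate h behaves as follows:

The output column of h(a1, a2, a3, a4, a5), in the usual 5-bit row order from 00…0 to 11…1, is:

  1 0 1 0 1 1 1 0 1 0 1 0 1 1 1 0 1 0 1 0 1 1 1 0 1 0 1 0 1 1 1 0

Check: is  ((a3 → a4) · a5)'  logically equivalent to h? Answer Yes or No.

Evaluate ((a3 → a4) · a5)' on each row and compare to h:
  a1=0, a2=0, a3=0, a4=0, a5=0: formula gives 1, h = 1 ✓
  a1=0, a2=0, a3=0, a4=0, a5=1: formula gives 0, h = 0 ✓
  a1=0, a2=0, a3=0, a4=1, a5=0: formula gives 1, h = 1 ✓
  a1=0, a2=0, a3=0, a4=1, a5=1: formula gives 0, h = 0 ✓
  …and likewise for the remaining 28 rows.
Every row agrees, so the formula is equivalent.

Yes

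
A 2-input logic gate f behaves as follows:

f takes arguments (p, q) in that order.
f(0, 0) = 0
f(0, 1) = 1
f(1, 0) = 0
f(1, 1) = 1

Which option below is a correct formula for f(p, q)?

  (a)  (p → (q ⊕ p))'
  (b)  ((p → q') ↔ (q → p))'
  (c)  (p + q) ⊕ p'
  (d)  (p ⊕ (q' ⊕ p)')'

(a) disagrees with f on (0,1) (formula → 0, table → 1); rule it out.
(c) disagrees with f on (0,0) (formula → 1, table → 0); rule it out.
(d) disagrees with f on (0,0) (formula → 1, table → 0); rule it out.
Only (b) survives; checking it on all 4 rows confirms it matches f.

b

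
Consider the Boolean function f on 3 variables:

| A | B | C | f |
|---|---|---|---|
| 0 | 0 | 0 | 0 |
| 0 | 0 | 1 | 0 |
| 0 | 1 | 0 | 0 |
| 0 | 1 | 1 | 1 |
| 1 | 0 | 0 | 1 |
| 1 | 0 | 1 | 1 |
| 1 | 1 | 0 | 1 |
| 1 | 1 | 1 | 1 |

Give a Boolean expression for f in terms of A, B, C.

f(A, B, C) = ¬((((¬A ∧ ¬B) ∧ ¬C) ∨ ((¬A ∧ ¬B) ∧ C)) ∨ ((¬A ∧ B) ∧ ¬C))

The 0-rows are (0,0,0), (0,0,1), (0,1,0). Take each as a conjunction (¬A·¬B·¬C, ¬A·¬B·C, ¬A·B·¬C), form their disjunction, and complement — that gives a formula that is 1 everywhere f is.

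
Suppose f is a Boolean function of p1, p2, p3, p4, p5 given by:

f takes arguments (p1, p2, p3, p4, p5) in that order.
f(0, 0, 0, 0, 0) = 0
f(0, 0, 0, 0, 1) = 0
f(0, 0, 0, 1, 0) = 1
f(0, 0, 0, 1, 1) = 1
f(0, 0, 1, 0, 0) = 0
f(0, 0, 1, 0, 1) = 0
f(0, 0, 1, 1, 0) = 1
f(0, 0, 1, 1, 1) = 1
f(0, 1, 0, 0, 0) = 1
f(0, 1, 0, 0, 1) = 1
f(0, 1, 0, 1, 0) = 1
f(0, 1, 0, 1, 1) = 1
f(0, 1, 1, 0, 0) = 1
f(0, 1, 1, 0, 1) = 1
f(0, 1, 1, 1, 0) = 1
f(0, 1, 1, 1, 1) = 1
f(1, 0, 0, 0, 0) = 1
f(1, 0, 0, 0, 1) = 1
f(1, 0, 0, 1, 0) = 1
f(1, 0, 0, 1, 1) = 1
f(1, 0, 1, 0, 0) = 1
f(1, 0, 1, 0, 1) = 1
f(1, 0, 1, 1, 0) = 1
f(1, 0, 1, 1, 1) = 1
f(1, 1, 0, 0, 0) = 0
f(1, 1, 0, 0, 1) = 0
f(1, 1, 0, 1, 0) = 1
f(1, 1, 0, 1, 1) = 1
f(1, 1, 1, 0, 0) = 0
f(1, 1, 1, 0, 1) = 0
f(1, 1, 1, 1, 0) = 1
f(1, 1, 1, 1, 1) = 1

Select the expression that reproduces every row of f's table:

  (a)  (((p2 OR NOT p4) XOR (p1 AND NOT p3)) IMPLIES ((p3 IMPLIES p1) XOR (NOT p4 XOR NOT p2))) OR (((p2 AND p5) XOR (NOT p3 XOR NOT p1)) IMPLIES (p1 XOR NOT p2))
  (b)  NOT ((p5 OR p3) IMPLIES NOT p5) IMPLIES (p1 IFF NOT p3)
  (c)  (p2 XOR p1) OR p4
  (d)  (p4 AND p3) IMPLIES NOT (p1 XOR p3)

c

(a) disagrees with f on (0,0,0,0,0) (formula → 1, table → 0); rule it out.
(b) disagrees with f on (0,0,0,0,0) (formula → 1, table → 0); rule it out.
(d) disagrees with f on (0,0,0,0,0) (formula → 1, table → 0); rule it out.
Only (c) survives; checking it on all 32 rows confirms it matches f.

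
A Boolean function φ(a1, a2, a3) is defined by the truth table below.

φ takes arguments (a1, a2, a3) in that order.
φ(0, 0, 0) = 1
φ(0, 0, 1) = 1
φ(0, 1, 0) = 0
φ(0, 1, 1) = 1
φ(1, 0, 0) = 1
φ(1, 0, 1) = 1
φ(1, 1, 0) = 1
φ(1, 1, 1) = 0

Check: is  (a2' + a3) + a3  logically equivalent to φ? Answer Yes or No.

No

Evaluate (a2' + a3) + a3 on each row and compare to φ:
  a1=0, a2=0, a3=0: formula gives 1, φ = 1 ✓
  a1=0, a2=0, a3=1: formula gives 1, φ = 1 ✓
  a1=0, a2=1, a3=0: formula gives 0, φ = 0 ✓
  a1=0, a2=1, a3=1: formula gives 1, φ = 1 ✓
  a1=1, a2=0, a3=0: formula gives 1, φ = 1 ✓
  …
  a1=1, a2=1, a3=0: formula gives 0, but φ = 1 ✗
Since they disagree at (1,1,0), the expression is not a correct formula for φ.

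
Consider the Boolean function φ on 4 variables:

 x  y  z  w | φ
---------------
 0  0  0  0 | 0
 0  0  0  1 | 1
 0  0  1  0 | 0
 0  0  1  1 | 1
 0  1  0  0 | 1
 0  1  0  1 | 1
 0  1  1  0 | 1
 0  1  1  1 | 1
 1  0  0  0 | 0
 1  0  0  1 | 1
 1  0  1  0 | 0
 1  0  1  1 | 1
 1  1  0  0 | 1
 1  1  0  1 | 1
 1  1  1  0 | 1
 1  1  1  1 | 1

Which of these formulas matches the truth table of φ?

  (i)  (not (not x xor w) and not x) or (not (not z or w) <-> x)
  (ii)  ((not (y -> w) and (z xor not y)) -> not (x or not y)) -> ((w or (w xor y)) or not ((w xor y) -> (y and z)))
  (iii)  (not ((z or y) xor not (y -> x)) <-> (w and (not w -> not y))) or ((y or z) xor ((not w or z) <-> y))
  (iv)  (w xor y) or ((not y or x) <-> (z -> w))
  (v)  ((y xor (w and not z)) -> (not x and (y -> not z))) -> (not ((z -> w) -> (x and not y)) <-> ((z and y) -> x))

(i): at (0,0,0,0) it gives 1, but φ = 0 — eliminated.
(iii): at (0,0,1,0) it gives 1, but φ = 0 — eliminated.
(iv): at (0,0,0,0) it gives 1, but φ = 0 — eliminated.
(v): at (0,0,0,0) it gives 1, but φ = 0 — eliminated.
That leaves (ii). Evaluating it on every row reproduces the table of φ exactly.

ii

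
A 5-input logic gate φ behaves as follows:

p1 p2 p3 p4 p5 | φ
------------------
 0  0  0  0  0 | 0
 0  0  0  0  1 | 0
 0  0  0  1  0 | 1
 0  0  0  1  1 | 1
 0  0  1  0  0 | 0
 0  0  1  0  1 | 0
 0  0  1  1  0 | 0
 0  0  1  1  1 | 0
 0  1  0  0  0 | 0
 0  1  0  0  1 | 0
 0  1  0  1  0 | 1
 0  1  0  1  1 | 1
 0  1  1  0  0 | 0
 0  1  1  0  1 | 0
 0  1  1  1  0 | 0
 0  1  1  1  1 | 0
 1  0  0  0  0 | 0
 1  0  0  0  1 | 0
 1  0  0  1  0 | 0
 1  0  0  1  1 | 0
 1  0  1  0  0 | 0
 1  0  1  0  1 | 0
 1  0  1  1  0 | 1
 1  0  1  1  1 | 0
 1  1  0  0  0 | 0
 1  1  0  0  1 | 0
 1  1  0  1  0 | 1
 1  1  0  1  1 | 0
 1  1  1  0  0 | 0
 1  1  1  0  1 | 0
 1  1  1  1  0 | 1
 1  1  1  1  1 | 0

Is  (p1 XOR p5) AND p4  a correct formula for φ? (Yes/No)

No

Evaluate (p1 XOR p5) AND p4 on each row and compare to φ:
  p1=0, p2=0, p3=0, p4=0, p5=0: formula gives 0, φ = 0 ✓
  p1=0, p2=0, p3=0, p4=0, p5=1: formula gives 0, φ = 0 ✓
  p1=0, p2=0, p3=0, p4=1, p5=0: formula gives 0, but φ = 1 ✗
Since they disagree at (0,0,0,1,0), the expression is not a correct formula for φ.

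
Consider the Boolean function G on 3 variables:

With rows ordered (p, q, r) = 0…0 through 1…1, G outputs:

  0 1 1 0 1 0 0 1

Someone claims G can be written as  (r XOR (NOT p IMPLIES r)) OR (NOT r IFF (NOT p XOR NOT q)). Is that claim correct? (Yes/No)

No

Evaluate (r XOR (NOT p IMPLIES r)) OR (NOT r IFF (NOT p XOR NOT q)) on each row and compare to G:
  p=0, q=0, r=0: formula gives 0, G = 0 ✓
  p=0, q=0, r=1: formula gives 1, G = 1 ✓
  p=0, q=1, r=0: formula gives 1, G = 1 ✓
  p=0, q=1, r=1: formula gives 0, G = 0 ✓
  p=1, q=0, r=0: formula gives 1, G = 1 ✓
  …
  p=1, q=1, r=0: formula gives 1, but G = 0 ✗
A single disagreement suffices: at (1,1,0) they differ, so the formula does not compute G.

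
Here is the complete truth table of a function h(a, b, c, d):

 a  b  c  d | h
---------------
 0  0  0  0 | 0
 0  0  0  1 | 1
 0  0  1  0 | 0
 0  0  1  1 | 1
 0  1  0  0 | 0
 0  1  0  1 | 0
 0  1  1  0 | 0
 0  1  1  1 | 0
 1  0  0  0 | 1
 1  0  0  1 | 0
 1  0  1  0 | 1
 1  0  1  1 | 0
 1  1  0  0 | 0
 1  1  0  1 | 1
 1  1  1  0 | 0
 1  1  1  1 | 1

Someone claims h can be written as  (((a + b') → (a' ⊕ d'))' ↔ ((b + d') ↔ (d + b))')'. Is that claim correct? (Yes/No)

Test each input against both h and the formula:
  a=0, b=0, c=0, d=0: formula gives 0, h = 0 ✓
  a=0, b=0, c=0, d=1: formula gives 1, h = 1 ✓
  a=0, b=0, c=1, d=0: formula gives 0, h = 0 ✓
  a=0, b=0, c=1, d=1: formula gives 1, h = 1 ✓
  …and likewise for the remaining 12 rows.
All 16 rows match — the expression computes h exactly.

Yes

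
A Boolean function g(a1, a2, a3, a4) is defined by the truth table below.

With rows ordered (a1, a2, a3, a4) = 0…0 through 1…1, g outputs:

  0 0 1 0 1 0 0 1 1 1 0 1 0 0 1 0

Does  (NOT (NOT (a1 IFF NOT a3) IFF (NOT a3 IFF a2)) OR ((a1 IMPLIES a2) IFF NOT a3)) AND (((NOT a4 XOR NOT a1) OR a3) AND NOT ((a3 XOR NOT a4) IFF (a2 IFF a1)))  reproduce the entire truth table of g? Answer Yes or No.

No

Check the formula against g row by row:
  a1=0, a2=0, a3=0, a4=0: formula gives 0, g = 0 ✓
  a1=0, a2=0, a3=0, a4=1: formula gives 1, but g = 0 ✗
Row (0,0,0,1) is a counterexample, so the formula is not equivalent to g.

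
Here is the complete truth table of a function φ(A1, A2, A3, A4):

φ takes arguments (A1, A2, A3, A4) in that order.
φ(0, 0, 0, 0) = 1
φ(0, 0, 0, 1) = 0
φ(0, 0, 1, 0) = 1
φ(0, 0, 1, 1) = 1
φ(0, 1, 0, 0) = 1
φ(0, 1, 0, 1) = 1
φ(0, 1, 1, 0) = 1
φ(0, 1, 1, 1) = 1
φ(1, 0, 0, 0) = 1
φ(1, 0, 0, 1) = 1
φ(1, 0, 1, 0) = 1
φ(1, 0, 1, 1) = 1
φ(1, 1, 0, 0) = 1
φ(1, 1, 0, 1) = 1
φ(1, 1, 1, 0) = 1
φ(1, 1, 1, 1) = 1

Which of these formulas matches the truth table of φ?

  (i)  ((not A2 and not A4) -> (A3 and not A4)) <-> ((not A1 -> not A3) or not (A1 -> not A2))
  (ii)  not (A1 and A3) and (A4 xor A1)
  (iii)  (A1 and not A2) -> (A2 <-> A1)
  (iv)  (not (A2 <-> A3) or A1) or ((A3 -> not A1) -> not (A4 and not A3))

(i) disagrees with φ on (0,0,0,0) (formula → 0, table → 1); rule it out.
(ii) disagrees with φ on (0,0,0,0) (formula → 0, table → 1); rule it out.
(iii) disagrees with φ on (0,0,0,1) (formula → 1, table → 0); rule it out.
Only (iv) survives; checking it on all 16 rows confirms it matches φ.

iv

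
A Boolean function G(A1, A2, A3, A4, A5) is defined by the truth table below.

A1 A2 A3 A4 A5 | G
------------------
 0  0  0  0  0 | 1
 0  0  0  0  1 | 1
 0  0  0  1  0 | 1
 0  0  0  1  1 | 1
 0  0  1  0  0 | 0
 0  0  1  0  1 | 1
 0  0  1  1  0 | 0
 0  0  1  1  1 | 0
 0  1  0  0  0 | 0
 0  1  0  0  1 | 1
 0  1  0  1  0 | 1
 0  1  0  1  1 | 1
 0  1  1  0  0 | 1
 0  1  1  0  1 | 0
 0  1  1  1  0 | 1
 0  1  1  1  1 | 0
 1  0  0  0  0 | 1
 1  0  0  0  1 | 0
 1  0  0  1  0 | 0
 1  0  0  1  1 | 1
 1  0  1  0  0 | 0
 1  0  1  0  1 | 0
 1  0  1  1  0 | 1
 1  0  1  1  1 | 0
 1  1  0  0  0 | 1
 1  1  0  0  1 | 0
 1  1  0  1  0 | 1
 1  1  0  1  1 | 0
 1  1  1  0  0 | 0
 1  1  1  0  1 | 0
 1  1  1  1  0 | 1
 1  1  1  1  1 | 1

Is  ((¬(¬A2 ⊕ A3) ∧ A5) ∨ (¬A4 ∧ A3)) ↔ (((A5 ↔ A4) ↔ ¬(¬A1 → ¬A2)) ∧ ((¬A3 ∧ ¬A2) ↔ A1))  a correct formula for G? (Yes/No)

No

Check the formula against G row by row:
  A1=0, A2=0, A3=0, A4=0, A5=0: formula gives 1, G = 1 ✓
  A1=0, A2=0, A3=0, A4=0, A5=1: formula gives 1, G = 1 ✓
  A1=0, A2=0, A3=0, A4=1, A5=0: formula gives 1, G = 1 ✓
  A1=0, A2=0, A3=0, A4=1, A5=1: formula gives 1, G = 1 ✓
  …
  A1=0, A2=1, A3=0, A4=0, A5=1: formula gives 0, but G = 1 ✗
Row (0,1,0,0,1) is a counterexample, so the formula is not equivalent to G.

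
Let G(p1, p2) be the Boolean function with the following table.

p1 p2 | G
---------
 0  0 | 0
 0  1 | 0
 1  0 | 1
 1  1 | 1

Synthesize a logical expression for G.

The output simply equals p1.

G(p1, p2) = p1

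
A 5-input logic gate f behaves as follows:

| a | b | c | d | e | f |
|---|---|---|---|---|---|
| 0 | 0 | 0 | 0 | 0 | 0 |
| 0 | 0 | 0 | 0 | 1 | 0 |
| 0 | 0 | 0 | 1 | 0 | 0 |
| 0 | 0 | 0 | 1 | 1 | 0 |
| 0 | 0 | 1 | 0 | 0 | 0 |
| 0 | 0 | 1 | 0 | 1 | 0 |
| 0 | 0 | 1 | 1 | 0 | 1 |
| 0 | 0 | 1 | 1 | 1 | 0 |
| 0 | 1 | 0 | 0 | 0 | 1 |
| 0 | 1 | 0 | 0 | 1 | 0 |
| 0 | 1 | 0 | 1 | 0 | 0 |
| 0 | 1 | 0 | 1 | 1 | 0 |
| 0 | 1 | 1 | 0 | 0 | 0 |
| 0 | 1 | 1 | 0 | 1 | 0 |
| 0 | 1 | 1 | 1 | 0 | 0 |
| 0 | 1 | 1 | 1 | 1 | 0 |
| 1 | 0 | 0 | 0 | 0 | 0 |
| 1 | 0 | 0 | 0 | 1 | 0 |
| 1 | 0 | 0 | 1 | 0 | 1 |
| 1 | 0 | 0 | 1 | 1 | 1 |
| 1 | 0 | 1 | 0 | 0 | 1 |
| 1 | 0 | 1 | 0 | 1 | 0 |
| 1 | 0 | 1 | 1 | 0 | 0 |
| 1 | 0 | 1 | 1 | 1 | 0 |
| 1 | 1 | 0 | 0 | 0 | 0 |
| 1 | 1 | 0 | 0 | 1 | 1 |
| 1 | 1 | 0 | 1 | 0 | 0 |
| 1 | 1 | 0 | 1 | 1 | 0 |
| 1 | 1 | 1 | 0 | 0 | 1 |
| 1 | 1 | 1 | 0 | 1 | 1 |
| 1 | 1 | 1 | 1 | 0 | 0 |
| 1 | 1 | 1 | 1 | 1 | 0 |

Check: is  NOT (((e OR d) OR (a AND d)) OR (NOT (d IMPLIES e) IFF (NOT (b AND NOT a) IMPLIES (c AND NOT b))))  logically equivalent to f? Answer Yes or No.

No

Test each input against both f and the formula:
  a=0, b=0, c=0, d=0, e=0: formula gives 0, f = 0 ✓
  a=0, b=0, c=0, d=0, e=1: formula gives 0, f = 0 ✓
  a=0, b=0, c=0, d=1, e=0: formula gives 0, f = 0 ✓
  a=0, b=0, c=0, d=1, e=1: formula gives 0, f = 0 ✓
  a=0, b=0, c=1, d=0, e=0: formula gives 1, but f = 0 ✗
A single disagreement suffices: at (0,0,1,0,0) they differ, so the formula does not compute f.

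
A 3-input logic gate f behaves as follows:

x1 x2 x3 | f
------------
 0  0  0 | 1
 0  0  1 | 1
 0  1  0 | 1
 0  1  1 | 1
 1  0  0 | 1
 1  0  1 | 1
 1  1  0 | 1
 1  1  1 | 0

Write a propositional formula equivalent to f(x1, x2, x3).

The output is 0 only when every input is 1 — NAND of all inputs.

f(x1, x2, x3) = ¬((x1 ∧ x2) ∧ x3)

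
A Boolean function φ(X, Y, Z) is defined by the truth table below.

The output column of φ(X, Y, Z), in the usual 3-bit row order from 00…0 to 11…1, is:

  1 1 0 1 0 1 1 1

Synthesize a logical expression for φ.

φ is 0 on only 2 rows — (0,1,0), (1,0,0). Writing each as a minterm (¬X·Y·¬Z, X·¬Y·¬Z) and OR-ing them characterizes exactly where φ=0, so φ is the negation of that disjunction.

φ(X, Y, Z) = (((X' · Y) · Z') + ((X · Y') · Z'))'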